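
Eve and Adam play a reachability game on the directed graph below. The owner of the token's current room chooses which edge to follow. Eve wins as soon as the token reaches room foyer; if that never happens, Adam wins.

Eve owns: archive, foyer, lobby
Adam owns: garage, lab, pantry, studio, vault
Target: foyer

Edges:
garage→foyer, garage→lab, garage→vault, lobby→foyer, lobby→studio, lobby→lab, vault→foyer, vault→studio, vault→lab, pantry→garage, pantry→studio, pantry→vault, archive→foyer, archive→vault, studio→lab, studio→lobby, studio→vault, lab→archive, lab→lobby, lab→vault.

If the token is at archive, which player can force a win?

Eve

A0 = {foyer}
A1: add {archive, lobby} — archive (Eve) has archive→foyer; lobby (Eve) has lobby→foyer.
A2 = A1; e.g. pantry (Adam) can still go to garage. Fixed point.
archive ∈ A1, so Eve can force the target.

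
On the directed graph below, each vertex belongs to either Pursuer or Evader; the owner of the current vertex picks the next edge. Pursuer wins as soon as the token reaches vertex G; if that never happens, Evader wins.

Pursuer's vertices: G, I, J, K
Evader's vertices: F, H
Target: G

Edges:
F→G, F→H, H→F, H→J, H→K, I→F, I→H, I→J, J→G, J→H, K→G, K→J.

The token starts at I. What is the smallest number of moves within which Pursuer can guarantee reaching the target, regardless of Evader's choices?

2

A0 = {G}
A1: add {J, K} — J (Pursuer) has J→G; K (Pursuer) has K→G.
A2: add {I} — I (Pursuer) has I→J.
A3 = A2; e.g. F (Evader) can still go to H. Fixed point.
I enters the attractor at level 2, so Pursuer can force the target in 2 moves from there.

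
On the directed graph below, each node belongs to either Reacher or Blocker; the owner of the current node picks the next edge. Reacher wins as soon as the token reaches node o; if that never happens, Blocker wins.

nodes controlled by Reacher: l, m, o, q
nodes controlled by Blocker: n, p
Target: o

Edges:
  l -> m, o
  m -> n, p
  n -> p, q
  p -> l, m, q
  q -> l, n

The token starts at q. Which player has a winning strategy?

A0 = {o}
A1: add {l} — l (Reacher) has l→o.
A2: add {q} — q (Reacher) has q→l.
A3 = A2; e.g. m (Reacher) has no edge into A2. Fixed point.
q ∈ A2, so Reacher can force the target.

Reacher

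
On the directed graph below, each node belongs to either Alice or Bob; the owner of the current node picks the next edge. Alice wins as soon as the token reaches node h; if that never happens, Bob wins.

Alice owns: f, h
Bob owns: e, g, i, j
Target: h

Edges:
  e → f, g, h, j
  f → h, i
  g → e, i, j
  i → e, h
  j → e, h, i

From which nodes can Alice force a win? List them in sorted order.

f, h

A0 = {h}
A1: add {f} — f (Alice) has f→h.
A2 = A1; e.g. e (Bob) can still go to g. Fixed point.
Alice's winning region = {f, h}.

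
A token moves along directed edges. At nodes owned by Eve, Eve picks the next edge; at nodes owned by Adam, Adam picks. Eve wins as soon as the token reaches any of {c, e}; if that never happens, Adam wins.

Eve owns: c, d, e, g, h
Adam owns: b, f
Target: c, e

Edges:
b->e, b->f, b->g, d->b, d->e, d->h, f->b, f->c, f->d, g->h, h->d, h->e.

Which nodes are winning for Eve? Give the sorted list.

A0 = {c, e}
A1: add {d, h} — d (Eve) has d→e; h (Eve) has h→e.
A2: add {g} — g (Eve) has g→h.
A3 = A2; e.g. b (Adam) can still go to f. Fixed point.
Eve's winning region = {c, d, e, g, h}.

c, d, e, g, h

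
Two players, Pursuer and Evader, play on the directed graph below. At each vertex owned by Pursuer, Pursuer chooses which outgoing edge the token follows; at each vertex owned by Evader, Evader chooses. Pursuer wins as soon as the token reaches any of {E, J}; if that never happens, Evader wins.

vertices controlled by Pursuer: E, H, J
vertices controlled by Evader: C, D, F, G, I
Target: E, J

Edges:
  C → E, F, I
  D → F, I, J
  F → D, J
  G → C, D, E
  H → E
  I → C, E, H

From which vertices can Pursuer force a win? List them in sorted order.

E, H, J

A0 = {E, J}
A1: add {H} — H (Pursuer) has H→E.
A2 = A1; e.g. C (Evader) can still go to F. Fixed point.
Pursuer's winning region = {E, H, J}.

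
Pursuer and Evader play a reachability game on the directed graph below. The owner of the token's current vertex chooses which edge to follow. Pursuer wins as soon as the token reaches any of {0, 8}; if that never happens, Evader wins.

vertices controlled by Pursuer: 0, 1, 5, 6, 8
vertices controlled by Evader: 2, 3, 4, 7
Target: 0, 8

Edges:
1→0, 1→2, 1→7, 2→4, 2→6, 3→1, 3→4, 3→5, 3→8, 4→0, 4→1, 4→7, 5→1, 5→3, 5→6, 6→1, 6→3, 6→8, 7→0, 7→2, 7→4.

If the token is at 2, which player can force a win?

A0 = {0, 8}
A1: add {1, 6} — 1 (Pursuer) has 1→0; 6 (Pursuer) has 6→8.
A2: add {5} — 5 (Pursuer) has 5→1.
A3 = A2; e.g. 2 (Evader) can still go to 4. Fixed point.
2 never enters the attractor, so Evader can avoid the target forever.

Evader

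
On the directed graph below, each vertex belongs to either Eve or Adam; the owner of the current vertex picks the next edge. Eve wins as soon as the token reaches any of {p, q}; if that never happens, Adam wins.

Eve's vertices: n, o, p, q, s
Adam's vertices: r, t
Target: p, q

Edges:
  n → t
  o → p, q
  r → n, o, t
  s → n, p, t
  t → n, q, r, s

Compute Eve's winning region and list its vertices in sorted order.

o, p, q, s

A0 = {p, q}
A1: add {o, s} — o (Eve) has o→p; s (Eve) has s→p.
A2 = A1; e.g. n (Eve) has no edge into A1. Fixed point.
Eve's winning region = {o, p, q, s}.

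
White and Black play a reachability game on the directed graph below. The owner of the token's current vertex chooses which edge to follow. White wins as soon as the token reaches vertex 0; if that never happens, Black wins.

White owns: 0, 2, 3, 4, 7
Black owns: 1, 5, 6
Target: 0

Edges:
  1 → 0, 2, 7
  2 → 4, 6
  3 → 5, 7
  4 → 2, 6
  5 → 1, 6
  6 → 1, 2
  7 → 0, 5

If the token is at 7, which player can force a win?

A0 = {0}
A1: add {7} — 7 (White) has 7→0.
7 ∈ A1, so White can force the target.

White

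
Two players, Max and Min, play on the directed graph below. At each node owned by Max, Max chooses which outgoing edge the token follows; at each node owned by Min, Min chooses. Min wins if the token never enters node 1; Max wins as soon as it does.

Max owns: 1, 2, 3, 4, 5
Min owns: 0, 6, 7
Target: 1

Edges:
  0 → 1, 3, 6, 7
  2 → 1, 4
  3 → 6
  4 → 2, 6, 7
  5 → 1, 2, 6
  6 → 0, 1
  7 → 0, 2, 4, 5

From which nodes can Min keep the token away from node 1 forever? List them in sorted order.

A0 = {1}
A1: add {2, 5} — 2 (Max) has 2→1; 5 (Max) has 5→1.
A2: add {4} — 4 (Max) has 4→2.
A3 = A2; e.g. 0 (Min) can still go to 3. Fixed point.
Max's attractor = {1, 2, 4, 5}; Min avoids the target exactly from the complement.

0, 3, 6, 7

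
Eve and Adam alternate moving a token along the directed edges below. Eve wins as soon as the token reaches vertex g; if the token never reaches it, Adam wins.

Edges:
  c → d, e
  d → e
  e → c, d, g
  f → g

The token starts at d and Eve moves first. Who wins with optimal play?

Adam

Track states (vertex, player-to-move).
A0 = {(g,Eve), (g,Adam)}
A1: add {(e,Eve), (f,Eve), (f,Adam)}.
A2: add {(d,Adam)}.
A3: add {(c,Eve)}.
A4 = A3; e.g. (c,Adam) stays out. (d,Eve) never enters ⇒ Adam avoids the target.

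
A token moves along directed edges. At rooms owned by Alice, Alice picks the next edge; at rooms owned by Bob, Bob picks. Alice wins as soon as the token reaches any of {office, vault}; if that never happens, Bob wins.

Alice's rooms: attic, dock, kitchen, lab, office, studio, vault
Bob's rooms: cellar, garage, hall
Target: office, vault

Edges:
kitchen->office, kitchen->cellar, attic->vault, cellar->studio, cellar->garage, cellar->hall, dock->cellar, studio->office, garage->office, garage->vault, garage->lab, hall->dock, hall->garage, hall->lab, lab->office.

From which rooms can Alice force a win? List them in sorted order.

attic, garage, kitchen, lab, office, studio, vault

A0 = {office, vault}
A1: add {attic, kitchen, lab, studio} — kitchen (Alice) has kitchen→office; attic (Alice) has attic→vault; studio (Alice) has studio→office; lab (Alice) has lab→office.
A2: add {garage} — garage (Bob): all of {office, vault, lab} already in.
A3 = A2; e.g. cellar (Bob) can still go to hall. Fixed point.
Alice's winning region = {attic, garage, kitchen, lab, office, studio, vault}.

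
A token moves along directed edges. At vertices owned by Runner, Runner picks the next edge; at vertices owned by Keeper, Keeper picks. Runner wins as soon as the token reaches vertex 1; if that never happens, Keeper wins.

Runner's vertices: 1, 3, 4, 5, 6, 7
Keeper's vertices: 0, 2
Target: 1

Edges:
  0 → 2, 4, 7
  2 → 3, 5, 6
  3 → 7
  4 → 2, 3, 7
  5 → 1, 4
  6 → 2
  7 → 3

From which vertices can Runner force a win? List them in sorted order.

A0 = {1}
A1: add {5} — 5 (Runner) has 5→1.
A2 = A1; e.g. 0 (Keeper) can still go to 2. Fixed point.
Runner's winning region = {1, 5}.

1, 5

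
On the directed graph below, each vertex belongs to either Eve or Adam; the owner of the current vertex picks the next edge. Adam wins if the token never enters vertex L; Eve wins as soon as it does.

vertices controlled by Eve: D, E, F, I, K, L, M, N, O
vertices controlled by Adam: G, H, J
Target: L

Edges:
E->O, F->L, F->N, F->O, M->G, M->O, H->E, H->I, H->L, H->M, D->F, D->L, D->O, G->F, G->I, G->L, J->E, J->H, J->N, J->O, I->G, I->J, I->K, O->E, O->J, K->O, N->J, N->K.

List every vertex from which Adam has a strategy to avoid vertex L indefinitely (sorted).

E, G, H, I, J, K, M, N, O

A0 = {L}
A1: add {D, F} — D (Eve) has D→L; F (Eve) has F→L.
A2 = A1; e.g. E (Eve) has no edge into A1. Fixed point.
Eve's attractor = {D, F, L}; Adam avoids the target exactly from the complement.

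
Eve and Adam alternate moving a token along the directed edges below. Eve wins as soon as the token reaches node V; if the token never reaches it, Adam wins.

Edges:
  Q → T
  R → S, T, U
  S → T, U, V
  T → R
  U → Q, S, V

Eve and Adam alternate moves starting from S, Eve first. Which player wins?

Track states (vertex, player-to-move).
A0 = {(V,Eve), (V,Adam)}
A1: add {(S,Eve), (U,Eve)}.
(S,Eve) ∈ A1 ⇒ Eve forces the target.

Eve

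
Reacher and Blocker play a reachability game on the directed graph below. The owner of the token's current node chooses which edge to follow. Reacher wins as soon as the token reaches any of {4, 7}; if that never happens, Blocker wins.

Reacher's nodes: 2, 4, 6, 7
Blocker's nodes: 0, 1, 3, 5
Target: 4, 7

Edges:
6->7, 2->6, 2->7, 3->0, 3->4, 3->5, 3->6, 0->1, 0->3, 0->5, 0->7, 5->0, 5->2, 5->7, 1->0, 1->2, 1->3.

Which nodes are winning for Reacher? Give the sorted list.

2, 4, 6, 7

A0 = {4, 7}
A1: add {2, 6} — 2 (Reacher) has 2→7; 6 (Reacher) has 6→7.
A2 = A1; e.g. 0 (Blocker) can still go to 1. Fixed point.
Reacher's winning region = {2, 4, 6, 7}.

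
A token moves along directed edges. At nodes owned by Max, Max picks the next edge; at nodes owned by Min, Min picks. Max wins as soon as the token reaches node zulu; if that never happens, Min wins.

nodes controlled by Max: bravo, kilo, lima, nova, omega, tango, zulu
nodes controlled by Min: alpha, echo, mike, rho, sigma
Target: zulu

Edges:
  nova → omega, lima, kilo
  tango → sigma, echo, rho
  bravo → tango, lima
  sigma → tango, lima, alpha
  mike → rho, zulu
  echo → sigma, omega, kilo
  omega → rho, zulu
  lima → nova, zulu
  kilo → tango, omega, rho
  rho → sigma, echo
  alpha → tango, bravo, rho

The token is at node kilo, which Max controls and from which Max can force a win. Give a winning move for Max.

A0 = {zulu}
A1: add {lima, omega} — omega (Max) has omega→zulu; lima (Max) has lima→zulu.
A2: add {bravo, kilo, nova} — nova (Max) has nova→omega; bravo (Max) has bravo→lima; kilo (Max) has kilo→omega.
A3 = A2; e.g. tango (Max) has no edge into A2. Fixed point.
From kilo, successor omega is in the attractor (rank 1); the other successors rho, tango are not.

omega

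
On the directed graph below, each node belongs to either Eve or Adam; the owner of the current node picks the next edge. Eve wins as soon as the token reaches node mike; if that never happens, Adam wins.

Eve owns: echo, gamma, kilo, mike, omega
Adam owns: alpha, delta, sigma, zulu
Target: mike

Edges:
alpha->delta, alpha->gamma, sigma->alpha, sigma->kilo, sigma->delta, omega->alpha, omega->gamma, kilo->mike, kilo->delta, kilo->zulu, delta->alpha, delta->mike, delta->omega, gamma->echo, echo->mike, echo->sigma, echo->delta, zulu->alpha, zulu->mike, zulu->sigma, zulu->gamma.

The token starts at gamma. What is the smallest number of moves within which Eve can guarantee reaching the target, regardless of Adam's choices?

A0 = {mike}
A1: add {echo, kilo} — kilo (Eve) has kilo→mike; echo (Eve) has echo→mike.
A2: add {gamma} — gamma (Eve) has gamma→echo.
gamma enters the attractor at level 2, so Eve can force the target in 2 moves from there.

2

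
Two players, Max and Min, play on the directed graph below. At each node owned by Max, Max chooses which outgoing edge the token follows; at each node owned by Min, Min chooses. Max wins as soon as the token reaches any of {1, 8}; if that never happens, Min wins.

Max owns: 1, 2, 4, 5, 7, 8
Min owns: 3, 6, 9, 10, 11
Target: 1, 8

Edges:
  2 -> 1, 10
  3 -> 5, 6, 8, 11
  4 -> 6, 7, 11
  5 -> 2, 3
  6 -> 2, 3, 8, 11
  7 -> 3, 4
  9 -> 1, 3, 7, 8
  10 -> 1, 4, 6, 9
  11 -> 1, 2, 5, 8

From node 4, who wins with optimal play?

A0 = {1, 8}
A1: add {2} — 2 (Max) has 2→1.
A2: add {5} — 5 (Max) has 5→2.
A3: add {11} — 11 (Min): all of {1, 2, 5, 8} already in.
A4: add {4} — 4 (Max) has 4→11.
4 ∈ A4, so Max can force the target.

Max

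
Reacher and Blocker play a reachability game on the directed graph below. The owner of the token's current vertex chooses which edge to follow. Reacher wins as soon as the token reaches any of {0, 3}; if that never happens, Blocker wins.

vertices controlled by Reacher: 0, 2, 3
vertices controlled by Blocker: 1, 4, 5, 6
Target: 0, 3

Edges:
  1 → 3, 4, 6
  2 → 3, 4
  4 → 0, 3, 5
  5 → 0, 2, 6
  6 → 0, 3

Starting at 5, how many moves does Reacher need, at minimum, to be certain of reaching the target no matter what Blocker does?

A0 = {0, 3}
A1: add {2, 6} — 2 (Reacher) has 2→3; 6 (Blocker): all of {0, 3} already in.
A2: add {5} — 5 (Blocker): all of {0, 2, 6} already in.
5 enters the attractor at level 2, so Reacher can force the target in 2 moves from there.

2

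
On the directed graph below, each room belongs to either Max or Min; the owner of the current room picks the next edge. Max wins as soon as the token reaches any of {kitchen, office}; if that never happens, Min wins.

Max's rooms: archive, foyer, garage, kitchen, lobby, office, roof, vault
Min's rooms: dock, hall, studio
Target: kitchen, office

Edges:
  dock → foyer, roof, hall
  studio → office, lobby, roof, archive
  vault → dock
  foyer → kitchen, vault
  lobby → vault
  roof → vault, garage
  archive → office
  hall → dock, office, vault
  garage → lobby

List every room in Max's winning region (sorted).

A0 = {kitchen, office}
A1: add {archive, foyer} — foyer (Max) has foyer→kitchen; archive (Max) has archive→office.
A2 = A1; e.g. dock (Min) can still go to roof. Fixed point.
Max's winning region = {archive, foyer, kitchen, office}.

archive, foyer, kitchen, office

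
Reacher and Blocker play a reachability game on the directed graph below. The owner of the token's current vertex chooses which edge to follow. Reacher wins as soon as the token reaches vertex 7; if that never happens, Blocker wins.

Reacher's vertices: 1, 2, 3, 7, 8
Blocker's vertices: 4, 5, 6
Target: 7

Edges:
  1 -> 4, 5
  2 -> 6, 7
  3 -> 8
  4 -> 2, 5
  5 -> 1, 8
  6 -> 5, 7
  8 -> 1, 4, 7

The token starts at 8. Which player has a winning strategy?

A0 = {7}
A1: add {2, 8} — 2 (Reacher) has 2→7; 8 (Reacher) has 8→7.
8 ∈ A1, so Reacher can force the target.

Reacher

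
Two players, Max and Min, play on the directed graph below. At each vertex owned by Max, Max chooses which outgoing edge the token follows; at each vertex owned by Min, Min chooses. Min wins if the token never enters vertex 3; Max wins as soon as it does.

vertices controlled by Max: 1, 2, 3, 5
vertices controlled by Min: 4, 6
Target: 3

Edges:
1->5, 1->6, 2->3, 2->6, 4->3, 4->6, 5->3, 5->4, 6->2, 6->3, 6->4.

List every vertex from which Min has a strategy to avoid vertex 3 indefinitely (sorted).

A0 = {3}
A1: add {2, 5} — 2 (Max) has 2→3; 5 (Max) has 5→3.
A2: add {1} — 1 (Max) has 1→5.
A3 = A2; e.g. 4 (Min) can still go to 6. Fixed point.
Max's attractor = {1, 2, 3, 5}; Min avoids the target exactly from the complement.

4, 6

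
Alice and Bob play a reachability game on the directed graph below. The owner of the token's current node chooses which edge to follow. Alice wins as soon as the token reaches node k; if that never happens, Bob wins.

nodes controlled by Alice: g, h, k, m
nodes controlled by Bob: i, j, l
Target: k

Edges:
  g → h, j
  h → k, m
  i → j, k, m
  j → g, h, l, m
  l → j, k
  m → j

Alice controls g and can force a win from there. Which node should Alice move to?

A0 = {k}
A1: add {h} — h (Alice) has h→k.
A2: add {g} — g (Alice) has g→h.
A3 = A2; e.g. i (Bob) can still go to j. Fixed point.
From g, successor h is in the attractor (rank 1); the other successor j is not.

h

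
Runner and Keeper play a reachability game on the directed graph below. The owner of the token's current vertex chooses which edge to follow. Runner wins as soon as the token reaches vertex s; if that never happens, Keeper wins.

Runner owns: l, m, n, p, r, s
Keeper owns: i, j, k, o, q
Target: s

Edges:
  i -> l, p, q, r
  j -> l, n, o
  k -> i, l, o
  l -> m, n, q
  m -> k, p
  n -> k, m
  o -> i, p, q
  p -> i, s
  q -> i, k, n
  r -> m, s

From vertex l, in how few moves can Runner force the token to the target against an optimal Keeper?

3

A0 = {s}
A1: add {p, r} — p (Runner) has p→s; r (Runner) has r→s.
A2: add {m} — m (Runner) has m→p.
A3: add {l, n} — l (Runner) has l→m; n (Runner) has n→m.
A4 = A3; e.g. i (Keeper) can still go to q. Fixed point.
l enters the attractor at level 3, so Runner can force the target in 3 moves from there.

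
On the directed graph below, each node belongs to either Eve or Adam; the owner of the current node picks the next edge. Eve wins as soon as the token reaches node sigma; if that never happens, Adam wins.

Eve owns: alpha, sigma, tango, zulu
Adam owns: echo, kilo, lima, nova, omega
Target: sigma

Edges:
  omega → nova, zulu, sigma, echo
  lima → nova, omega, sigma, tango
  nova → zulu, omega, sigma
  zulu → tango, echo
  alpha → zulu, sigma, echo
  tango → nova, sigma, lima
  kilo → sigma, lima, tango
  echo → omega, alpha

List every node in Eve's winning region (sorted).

A0 = {sigma}
A1: add {alpha, tango} — tango (Eve) has tango→sigma; alpha (Eve) has alpha→sigma.
A2: add {zulu} — zulu (Eve) has zulu→tango.
A3 = A2; e.g. nova (Adam) can still go to omega. Fixed point.
Eve's winning region = {alpha, sigma, tango, zulu}.

alpha, sigma, tango, zulu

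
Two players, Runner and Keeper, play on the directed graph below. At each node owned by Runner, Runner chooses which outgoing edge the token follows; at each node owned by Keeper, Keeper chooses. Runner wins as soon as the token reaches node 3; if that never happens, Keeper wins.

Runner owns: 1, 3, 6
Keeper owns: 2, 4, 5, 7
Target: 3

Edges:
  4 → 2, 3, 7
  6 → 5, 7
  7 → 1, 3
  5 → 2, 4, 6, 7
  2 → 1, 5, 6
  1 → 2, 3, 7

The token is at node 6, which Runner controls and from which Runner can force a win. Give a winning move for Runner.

A0 = {3}
A1: add {1} — 1 (Runner) has 1→3.
A2: add {7} — 7 (Keeper): all of {1, 3} already in.
A3: add {6} — 6 (Runner) has 6→7.
A4 = A3; e.g. 2 (Keeper) can still go to 5. Fixed point.
From 6, successor 7 is in the attractor (rank 2); the other successor 5 is not.

7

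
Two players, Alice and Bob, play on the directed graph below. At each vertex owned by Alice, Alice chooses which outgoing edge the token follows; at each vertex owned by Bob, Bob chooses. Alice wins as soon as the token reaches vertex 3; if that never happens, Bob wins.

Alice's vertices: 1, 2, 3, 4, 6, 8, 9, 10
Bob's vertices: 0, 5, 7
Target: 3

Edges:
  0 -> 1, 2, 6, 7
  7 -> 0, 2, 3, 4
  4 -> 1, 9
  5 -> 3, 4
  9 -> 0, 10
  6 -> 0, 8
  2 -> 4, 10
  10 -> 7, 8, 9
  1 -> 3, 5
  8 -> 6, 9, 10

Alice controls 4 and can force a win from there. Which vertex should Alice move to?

A0 = {3}
A1: add {1} — 1 (Alice) has 1→3.
A2: add {4} — 4 (Alice) has 4→1.
A3: add {2, 5} — 2 (Alice) has 2→4; 5 (Bob): all of {3, 4} already in.
A4 = A3; e.g. 0 (Bob) can still go to 6. Fixed point.
From 4, successor 1 is in the attractor (rank 1); the other successor 9 is not.

1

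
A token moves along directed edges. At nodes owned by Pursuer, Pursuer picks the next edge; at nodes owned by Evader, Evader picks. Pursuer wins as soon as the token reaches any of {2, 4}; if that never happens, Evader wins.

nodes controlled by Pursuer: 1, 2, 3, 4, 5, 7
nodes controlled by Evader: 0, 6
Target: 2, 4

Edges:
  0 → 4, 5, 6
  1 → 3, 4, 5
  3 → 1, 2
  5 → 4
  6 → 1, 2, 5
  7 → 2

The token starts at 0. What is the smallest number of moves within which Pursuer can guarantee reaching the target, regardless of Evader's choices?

3

A0 = {2, 4}
A1: add {1, 3, 5, 7} — 1 (Pursuer) has 1→4; 3 (Pursuer) has 3→2; 5 (Pursuer) has 5→4; 7 (Pursuer) has 7→2.
A2: add {6} — 6 (Evader): all of {1, 2, 5} already in.
A3: add {0} — 0 (Evader): all of {4, 5, 6} already in.
A3 = all vertices. Fixed point.
0 enters the attractor at level 3, so Pursuer can force the target in 3 moves from there.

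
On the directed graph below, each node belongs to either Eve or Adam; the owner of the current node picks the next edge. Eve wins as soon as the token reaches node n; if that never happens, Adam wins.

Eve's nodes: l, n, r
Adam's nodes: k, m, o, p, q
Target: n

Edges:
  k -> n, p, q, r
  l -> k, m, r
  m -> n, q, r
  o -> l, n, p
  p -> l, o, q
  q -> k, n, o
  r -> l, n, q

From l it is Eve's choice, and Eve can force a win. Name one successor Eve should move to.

r

A0 = {n}
A1: add {r} — r (Eve) has r→n.
A2: add {l} — l (Eve) has l→r.
A3 = A2; e.g. k (Adam) can still go to p. Fixed point.
From l, successor r is in the attractor (rank 1); the other successors k, m are not.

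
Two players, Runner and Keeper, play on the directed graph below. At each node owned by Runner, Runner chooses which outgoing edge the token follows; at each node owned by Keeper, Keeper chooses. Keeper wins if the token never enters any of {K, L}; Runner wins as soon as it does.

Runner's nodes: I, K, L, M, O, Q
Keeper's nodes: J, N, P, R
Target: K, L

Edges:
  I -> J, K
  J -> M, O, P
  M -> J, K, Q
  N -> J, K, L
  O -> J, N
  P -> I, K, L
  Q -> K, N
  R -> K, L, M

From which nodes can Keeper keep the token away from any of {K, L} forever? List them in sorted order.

J, N, O

A0 = {K, L}
A1: add {I, M, Q} — I (Runner) has I→K; M (Runner) has M→K; Q (Runner) has Q→K.
A2: add {P, R} — P (Keeper): all of {I, K, L} already in; R (Keeper): all of {K, L, M} already in.
A3 = A2; e.g. J (Keeper) can still go to O. Fixed point.
Runner's attractor = {I, K, L, M, P, Q, R}; Keeper avoids the target exactly from the complement.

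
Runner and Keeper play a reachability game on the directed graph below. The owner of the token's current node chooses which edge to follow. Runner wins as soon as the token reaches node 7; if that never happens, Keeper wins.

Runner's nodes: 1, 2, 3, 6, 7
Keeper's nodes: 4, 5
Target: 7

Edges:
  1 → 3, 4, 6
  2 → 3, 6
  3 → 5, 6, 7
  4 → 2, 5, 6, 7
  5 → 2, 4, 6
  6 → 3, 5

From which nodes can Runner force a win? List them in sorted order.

A0 = {7}
A1: add {3} — 3 (Runner) has 3→7.
A2: add {1, 2, 6} — 1 (Runner) has 1→3; 2 (Runner) has 2→3; 6 (Runner) has 6→3.
A3 = A2; e.g. 4 (Keeper) can still go to 5. Fixed point.
Runner's winning region = {1, 2, 3, 6, 7}.

1, 2, 3, 6, 7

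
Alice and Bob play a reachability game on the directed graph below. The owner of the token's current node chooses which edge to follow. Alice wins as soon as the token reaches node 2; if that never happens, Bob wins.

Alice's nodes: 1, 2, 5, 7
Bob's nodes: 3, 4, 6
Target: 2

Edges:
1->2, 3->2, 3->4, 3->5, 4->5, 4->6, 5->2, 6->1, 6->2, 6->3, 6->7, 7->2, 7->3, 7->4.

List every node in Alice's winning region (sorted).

1, 2, 5, 7

A0 = {2}
A1: add {1, 5, 7} — 1 (Alice) has 1→2; 5 (Alice) has 5→2; 7 (Alice) has 7→2.
A2 = A1; e.g. 3 (Bob) can still go to 4. Fixed point.
Alice's winning region = {1, 2, 5, 7}.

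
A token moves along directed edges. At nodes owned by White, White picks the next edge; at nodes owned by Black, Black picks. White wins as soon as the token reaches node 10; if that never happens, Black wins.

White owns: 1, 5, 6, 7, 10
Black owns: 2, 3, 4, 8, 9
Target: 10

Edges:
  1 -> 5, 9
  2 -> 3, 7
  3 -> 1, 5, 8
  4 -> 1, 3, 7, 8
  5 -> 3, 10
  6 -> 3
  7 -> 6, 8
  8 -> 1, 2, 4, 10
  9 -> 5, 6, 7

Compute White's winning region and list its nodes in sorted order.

1, 5, 10

A0 = {10}
A1: add {5} — 5 (White) has 5→10.
A2: add {1} — 1 (White) has 1→5.
A3 = A2; e.g. 2 (Black) can still go to 3. Fixed point.
White's winning region = {1, 5, 10}.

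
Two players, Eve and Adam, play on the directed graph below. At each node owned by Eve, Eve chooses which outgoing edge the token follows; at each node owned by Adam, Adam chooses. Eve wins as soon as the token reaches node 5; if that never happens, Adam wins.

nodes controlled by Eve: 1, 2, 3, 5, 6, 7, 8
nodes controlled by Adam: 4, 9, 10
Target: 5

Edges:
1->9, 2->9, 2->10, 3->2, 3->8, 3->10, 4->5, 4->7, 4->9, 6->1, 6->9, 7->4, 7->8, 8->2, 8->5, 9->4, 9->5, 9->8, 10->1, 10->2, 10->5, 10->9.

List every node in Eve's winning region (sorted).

3, 5, 7, 8

A0 = {5}
A1: add {8} — 8 (Eve) has 8→5.
A2: add {3, 7} — 3 (Eve) has 3→8; 7 (Eve) has 7→8.
A3 = A2; e.g. 1 (Eve) has no edge into A2. Fixed point.
Eve's winning region = {3, 5, 7, 8}.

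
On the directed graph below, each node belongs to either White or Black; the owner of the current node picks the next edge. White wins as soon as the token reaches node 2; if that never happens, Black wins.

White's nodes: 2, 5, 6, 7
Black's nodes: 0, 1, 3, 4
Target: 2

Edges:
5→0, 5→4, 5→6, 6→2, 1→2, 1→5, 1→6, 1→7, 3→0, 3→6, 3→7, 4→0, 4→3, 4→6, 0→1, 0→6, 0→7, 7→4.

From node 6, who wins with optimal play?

White

A0 = {2}
A1: add {6} — 6 (White) has 6→2.
6 ∈ A1, so White can force the target.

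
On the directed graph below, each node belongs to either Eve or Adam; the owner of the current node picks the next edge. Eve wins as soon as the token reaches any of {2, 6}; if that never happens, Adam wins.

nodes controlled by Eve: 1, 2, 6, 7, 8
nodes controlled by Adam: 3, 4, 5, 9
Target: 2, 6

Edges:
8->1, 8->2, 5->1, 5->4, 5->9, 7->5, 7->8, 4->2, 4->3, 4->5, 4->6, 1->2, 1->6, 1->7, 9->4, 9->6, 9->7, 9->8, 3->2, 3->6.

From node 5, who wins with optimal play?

A0 = {2, 6}
A1: add {1, 3, 8} — 1 (Eve) has 1→2; 3 (Adam): all of {2, 6} already in; 8 (Eve) has 8→2.
A2: add {7} — 7 (Eve) has 7→8.
A3 = A2; e.g. 4 (Adam) can still go to 5. Fixed point.
5 never enters the attractor, so Adam can avoid the target forever.

Adam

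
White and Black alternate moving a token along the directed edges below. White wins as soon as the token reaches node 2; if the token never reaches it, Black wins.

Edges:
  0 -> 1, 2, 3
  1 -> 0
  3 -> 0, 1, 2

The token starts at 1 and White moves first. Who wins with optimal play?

Track states (vertex, player-to-move).
A0 = {(2,White), (2,Black)}
A1: add {(0,White), (3,White)}.
A2: add {(1,Black)}.
A3 = A2; e.g. (0,Black) stays out. (1,White) never enters ⇒ Black avoids the target.

Black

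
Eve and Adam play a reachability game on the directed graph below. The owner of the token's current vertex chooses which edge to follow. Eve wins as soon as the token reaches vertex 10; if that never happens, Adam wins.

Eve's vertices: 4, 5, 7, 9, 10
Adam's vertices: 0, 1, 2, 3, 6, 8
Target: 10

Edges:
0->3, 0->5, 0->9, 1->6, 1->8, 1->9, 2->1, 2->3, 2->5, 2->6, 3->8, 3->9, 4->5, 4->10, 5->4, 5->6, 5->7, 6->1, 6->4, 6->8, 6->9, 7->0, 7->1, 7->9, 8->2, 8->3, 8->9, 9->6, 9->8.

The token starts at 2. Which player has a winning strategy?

Adam

A0 = {10}
A1: add {4} — 4 (Eve) has 4→10.
A2: add {5} — 5 (Eve) has 5→4.
A3 = A2; e.g. 0 (Adam) can still go to 3. Fixed point.
2 never enters the attractor, so Adam can avoid the target forever.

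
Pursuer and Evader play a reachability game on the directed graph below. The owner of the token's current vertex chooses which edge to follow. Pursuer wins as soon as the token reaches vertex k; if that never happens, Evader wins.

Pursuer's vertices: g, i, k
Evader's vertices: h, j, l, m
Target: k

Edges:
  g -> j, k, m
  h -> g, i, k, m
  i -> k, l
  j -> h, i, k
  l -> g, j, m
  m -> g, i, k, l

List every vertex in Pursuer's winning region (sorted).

A0 = {k}
A1: add {g, i} — g (Pursuer) has g→k; i (Pursuer) has i→k.
A2 = A1; e.g. h (Evader) can still go to m. Fixed point.
Pursuer's winning region = {g, i, k}.

g, i, k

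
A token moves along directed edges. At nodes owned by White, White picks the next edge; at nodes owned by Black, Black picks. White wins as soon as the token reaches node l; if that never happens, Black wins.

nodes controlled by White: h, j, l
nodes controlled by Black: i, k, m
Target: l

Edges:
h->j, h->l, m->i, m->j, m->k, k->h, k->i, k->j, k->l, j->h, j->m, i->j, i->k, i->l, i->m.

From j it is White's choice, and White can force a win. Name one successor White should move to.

A0 = {l}
A1: add {h} — h (White) has h→l.
A2: add {j} — j (White) has j→h.
A3 = A2; e.g. i (Black) can still go to k. Fixed point.
From j, successor h is in the attractor (rank 1); the other successor m is not.

h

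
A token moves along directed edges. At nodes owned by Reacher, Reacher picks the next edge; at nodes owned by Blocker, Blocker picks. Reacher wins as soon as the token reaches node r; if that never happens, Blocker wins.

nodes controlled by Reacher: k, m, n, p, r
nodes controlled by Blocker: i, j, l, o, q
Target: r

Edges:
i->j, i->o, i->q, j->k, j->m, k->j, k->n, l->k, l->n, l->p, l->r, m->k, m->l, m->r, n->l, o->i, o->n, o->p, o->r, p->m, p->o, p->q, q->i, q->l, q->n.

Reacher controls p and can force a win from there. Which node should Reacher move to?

m

A0 = {r}
A1: add {m} — m (Reacher) has m→r.
A2: add {p} — p (Reacher) has p→m.
A3 = A2; e.g. i (Blocker) can still go to j. Fixed point.
From p, successor m is in the attractor (rank 1); the other successors o, q are not.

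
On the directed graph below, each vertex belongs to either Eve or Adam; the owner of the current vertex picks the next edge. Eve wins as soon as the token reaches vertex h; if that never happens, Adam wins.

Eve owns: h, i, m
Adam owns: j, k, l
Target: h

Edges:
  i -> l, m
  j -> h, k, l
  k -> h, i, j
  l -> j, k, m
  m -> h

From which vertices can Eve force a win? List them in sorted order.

A0 = {h}
A1: add {m} — m (Eve) has m→h.
A2: add {i} — i (Eve) has i→m.
A3 = A2; e.g. j (Adam) can still go to k. Fixed point.
Eve's winning region = {h, i, m}.

h, i, m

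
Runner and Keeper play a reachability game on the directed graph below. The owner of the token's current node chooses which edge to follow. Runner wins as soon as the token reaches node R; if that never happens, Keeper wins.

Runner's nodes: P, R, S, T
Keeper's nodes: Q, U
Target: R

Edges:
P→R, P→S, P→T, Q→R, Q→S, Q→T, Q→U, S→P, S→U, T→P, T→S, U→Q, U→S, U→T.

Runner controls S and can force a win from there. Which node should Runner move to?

A0 = {R}
A1: add {P} — P (Runner) has P→R.
A2: add {S, T} — S (Runner) has S→P; T (Runner) has T→P.
A3 = A2; e.g. Q (Keeper) can still go to U. Fixed point.
From S, successor P is in the attractor (rank 1); the other successor U is not.

P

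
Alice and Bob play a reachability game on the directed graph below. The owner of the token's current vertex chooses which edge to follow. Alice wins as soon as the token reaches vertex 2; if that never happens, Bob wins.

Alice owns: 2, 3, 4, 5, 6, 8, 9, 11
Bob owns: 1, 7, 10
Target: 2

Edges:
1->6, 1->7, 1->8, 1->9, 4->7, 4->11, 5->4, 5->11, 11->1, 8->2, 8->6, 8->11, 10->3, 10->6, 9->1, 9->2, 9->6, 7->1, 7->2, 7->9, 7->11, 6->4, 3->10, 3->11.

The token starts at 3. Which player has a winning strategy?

A0 = {2}
A1: add {8, 9} — 8 (Alice) has 8→2; 9 (Alice) has 9→2.
A2 = A1; e.g. 1 (Bob) can still go to 6. Fixed point.
3 never enters the attractor, so Bob can avoid the target forever.

Bob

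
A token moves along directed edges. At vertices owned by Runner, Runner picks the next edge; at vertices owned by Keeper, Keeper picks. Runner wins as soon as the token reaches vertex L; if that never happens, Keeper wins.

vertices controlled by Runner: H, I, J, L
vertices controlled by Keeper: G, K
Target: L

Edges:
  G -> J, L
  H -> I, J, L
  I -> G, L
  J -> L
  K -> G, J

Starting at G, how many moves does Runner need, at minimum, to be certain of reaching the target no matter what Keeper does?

A0 = {L}
A1: add {H, I, J} — H (Runner) has H→L; I (Runner) has I→L; J (Runner) has J→L.
A2: add {G} — G (Keeper): all of {J, L} already in.
G enters the attractor at level 2, so Runner can force the target in 2 moves from there.

2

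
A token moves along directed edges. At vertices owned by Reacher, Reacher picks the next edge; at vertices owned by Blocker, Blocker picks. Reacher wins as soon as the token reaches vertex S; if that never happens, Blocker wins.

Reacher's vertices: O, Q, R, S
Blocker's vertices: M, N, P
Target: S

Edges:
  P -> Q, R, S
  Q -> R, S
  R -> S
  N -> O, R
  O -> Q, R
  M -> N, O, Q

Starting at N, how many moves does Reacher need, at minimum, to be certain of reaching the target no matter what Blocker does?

A0 = {S}
A1: add {Q, R} — Q (Reacher) has Q→S; R (Reacher) has R→S.
A2: add {O, P} — O (Reacher) has O→Q; P (Blocker): all of {Q, R, S} already in.
A3: add {N} — N (Blocker): all of {O, R} already in.
N enters the attractor at level 3, so Reacher can force the target in 3 moves from there.

3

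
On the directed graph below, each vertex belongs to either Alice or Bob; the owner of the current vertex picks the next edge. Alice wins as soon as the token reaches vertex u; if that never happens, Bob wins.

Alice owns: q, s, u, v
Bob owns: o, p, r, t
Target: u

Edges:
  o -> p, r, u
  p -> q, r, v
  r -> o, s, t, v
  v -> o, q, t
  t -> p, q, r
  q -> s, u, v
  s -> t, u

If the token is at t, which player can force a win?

A0 = {u}
A1: add {q, s} — q (Alice) has q→u; s (Alice) has s→u.
A2: add {v} — v (Alice) has v→q.
A3 = A2; e.g. o (Bob) can still go to p. Fixed point.
t never enters the attractor, so Bob can avoid the target forever.

Bob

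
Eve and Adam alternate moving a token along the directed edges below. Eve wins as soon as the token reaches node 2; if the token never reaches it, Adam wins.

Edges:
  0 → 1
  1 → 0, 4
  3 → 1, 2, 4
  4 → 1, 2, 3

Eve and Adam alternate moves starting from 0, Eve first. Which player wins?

Adam

Track states (vertex, player-to-move).
A0 = {(2,Eve), (2,Adam)}
A1: add {(3,Eve), (4,Eve)}.
A2 = A1; e.g. (0,Eve) stays out. (0,Eve) never enters ⇒ Adam avoids the target.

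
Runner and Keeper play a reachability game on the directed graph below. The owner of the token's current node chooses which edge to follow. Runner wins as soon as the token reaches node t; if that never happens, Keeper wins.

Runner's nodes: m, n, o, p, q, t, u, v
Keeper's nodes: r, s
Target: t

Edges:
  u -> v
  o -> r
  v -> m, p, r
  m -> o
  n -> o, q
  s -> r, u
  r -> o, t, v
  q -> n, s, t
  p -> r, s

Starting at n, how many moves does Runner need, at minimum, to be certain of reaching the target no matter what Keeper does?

A0 = {t}
A1: add {q} — q (Runner) has q→t.
A2: add {n} — n (Runner) has n→q.
A3 = A2; e.g. m (Runner) has no edge into A2. Fixed point.
n enters the attractor at level 2, so Runner can force the target in 2 moves from there.

2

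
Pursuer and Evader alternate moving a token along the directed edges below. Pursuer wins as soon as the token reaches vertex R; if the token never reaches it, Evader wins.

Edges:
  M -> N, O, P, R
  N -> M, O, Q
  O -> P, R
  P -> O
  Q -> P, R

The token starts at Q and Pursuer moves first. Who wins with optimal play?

Pursuer

Track states (vertex, player-to-move).
A0 = {(R,Pursuer), (R,Evader)}
A1: add {(M,Pursuer), (O,Pursuer), (Q,Pursuer)}.
(Q,Pursuer) ∈ A1 ⇒ Pursuer forces the target.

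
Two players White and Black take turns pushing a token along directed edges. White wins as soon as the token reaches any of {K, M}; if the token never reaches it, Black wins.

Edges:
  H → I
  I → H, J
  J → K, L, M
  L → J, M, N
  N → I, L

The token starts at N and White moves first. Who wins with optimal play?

Black

Track states (vertex, player-to-move).
A0 = {(K,White), (K,Black), (M,White), (M,Black)}
A1: add {(J,White), (L,White)}.
A2: add {(J,Black)}.
A3: add {(I,White)}.
A4: add {(H,Black), (N,Black)}.
A5 = A4; e.g. (H,White) stays out. (N,White) never enters ⇒ Black avoids the target.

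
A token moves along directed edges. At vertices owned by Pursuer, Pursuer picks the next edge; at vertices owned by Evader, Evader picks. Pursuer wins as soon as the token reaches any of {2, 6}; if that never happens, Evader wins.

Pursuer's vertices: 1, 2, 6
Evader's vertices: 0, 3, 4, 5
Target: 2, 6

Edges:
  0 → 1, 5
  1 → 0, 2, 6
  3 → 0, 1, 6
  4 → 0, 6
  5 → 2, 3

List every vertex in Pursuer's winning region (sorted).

1, 2, 6

A0 = {2, 6}
A1: add {1} — 1 (Pursuer) has 1→2.
A2 = A1; e.g. 0 (Evader) can still go to 5. Fixed point.
Pursuer's winning region = {1, 2, 6}.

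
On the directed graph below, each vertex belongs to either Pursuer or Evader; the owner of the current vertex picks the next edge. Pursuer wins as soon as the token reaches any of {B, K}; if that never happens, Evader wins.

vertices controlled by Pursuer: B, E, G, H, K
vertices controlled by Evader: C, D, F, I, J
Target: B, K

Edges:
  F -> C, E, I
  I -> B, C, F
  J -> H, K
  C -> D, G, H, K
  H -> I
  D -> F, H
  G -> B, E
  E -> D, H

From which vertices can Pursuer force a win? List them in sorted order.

A0 = {B, K}
A1: add {G} — G (Pursuer) has G→B.
A2 = A1; e.g. C (Evader) can still go to D. Fixed point.
Pursuer's winning region = {B, G, K}.

B, G, K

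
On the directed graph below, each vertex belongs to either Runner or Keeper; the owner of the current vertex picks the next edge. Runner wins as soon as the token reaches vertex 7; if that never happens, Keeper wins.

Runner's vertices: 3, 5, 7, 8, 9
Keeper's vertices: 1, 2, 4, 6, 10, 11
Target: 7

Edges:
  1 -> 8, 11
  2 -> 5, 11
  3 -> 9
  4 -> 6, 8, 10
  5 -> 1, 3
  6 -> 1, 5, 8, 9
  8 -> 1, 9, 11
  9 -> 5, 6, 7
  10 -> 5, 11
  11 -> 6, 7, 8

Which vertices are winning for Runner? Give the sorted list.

A0 = {7}
A1: add {9} — 9 (Runner) has 9→7.
A2: add {3, 8} — 3 (Runner) has 3→9; 8 (Runner) has 8→9.
A3: add {5} — 5 (Runner) has 5→3.
A4 = A3; e.g. 1 (Keeper) can still go to 11. Fixed point.
Runner's winning region = {3, 5, 7, 8, 9}.

3, 5, 7, 8, 9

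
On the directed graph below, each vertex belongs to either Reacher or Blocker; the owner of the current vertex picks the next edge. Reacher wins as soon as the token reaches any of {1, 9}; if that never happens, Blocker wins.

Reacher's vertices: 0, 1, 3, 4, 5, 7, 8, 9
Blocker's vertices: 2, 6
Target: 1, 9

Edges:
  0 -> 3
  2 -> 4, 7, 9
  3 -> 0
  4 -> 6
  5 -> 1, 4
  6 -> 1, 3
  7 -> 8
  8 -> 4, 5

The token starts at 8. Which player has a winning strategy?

Reacher

A0 = {1, 9}
A1: add {5} — 5 (Reacher) has 5→1.
A2: add {8} — 8 (Reacher) has 8→5.
8 ∈ A2, so Reacher can force the target.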